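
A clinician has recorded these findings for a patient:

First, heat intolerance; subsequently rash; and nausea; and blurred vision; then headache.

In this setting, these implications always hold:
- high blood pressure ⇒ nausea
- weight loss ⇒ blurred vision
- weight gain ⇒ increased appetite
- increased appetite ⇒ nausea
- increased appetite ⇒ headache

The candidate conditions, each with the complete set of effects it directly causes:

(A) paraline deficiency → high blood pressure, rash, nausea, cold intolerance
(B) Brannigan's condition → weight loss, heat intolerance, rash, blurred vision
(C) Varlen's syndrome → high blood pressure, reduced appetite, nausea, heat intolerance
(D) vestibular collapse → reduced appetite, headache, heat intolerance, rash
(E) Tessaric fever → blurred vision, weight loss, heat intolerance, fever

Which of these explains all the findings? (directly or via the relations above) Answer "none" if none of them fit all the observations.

Per-candidate check:
(A) paraline deficiency — fails on heat intolerance, blurred vision, headache (predicts cold intolerance, not heat intolerance)
(B) Brannigan's condition — heat intolerance match; rash match; nausea miss; blurred vision match; headache miss
(C) Varlen's syndrome — heat intolerance match; rash miss; nausea match; blurred vision miss; headache miss
(D) vestibular collapse — does not account for nausea, blurred vision
(E) Tessaric fever — does not account for rash, nausea, headache
Every candidate fails on at least one observation.

none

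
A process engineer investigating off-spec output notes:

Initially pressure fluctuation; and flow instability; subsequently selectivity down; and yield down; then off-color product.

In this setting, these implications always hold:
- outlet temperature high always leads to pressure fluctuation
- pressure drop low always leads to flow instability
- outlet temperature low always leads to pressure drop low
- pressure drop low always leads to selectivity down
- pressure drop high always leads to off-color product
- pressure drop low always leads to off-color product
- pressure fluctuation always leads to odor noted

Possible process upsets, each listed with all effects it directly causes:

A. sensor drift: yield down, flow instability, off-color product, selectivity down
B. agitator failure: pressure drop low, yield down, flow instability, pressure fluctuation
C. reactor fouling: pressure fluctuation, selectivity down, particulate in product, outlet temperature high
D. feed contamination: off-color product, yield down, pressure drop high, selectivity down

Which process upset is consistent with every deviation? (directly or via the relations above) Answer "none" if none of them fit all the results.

B

Checking each candidate against the observations:
(A) sensor drift — does not account for pressure fluctuation
(B) agitator failure — pressure fluctuation match; flow instability match; selectivity down match (by pressure drop low → selectivity down); yield down match; off-color product match (by pressure drop low → off-color product)
(C) reactor fouling — does not account for flow instability, yield down, off-color product
(D) feed contamination — does not account for pressure fluctuation, flow instability
(B) alone accounts for all the evidence.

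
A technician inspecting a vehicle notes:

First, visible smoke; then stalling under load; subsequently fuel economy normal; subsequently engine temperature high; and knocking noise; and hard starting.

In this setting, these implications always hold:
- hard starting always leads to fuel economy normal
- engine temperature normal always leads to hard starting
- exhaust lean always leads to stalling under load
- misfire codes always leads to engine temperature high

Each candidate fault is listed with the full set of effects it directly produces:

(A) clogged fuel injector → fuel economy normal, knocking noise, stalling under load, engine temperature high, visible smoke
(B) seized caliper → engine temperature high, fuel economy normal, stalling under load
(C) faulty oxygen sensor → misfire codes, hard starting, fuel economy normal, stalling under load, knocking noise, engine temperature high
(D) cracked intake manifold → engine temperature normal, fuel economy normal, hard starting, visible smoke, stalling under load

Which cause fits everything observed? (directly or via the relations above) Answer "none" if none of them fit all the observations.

none

Checking each candidate against the observations:
(A) clogged fuel injector — visible smoke ✓; stalling under load ✓; fuel economy normal ✓; engine temperature high ✓; knocking noise ✓; hard starting ✗
(B) seized caliper — does not account for visible smoke, knocking noise, hard starting
(C) faulty oxygen sensor — does not account for visible smoke
(D) cracked intake manifold — visible smoke ✓; stalling under load ✓; fuel economy normal ✓; engine temperature high ✗; knocking noise ✗; hard starting ✓
No candidate is consistent with all observations.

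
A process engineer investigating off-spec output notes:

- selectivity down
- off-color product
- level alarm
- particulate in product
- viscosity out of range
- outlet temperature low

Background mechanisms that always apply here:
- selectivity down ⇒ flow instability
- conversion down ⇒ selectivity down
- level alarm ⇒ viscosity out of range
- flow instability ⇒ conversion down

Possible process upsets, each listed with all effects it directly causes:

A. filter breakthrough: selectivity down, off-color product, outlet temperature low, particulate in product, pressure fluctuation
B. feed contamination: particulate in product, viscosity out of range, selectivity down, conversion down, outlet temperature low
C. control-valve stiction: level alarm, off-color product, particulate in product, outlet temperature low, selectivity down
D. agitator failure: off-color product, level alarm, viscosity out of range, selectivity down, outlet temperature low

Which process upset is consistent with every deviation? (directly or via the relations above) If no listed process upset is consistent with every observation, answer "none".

Testing each hypothesis:
(A) filter breakthrough — does not account for level alarm, viscosity out of range
(B) feed contamination — does not account for off-color product, level alarm
(C) control-valve stiction — selectivity down yes; off-color product yes; level alarm yes; particulate in product yes; viscosity out of range yes (by level alarm → viscosity out of range); outlet temperature low yes
(D) agitator failure — selectivity down yes; off-color product yes; level alarm yes; particulate in product NO; viscosity out of range yes; outlet temperature low yes
(C) alone accounts for all the evidence.

C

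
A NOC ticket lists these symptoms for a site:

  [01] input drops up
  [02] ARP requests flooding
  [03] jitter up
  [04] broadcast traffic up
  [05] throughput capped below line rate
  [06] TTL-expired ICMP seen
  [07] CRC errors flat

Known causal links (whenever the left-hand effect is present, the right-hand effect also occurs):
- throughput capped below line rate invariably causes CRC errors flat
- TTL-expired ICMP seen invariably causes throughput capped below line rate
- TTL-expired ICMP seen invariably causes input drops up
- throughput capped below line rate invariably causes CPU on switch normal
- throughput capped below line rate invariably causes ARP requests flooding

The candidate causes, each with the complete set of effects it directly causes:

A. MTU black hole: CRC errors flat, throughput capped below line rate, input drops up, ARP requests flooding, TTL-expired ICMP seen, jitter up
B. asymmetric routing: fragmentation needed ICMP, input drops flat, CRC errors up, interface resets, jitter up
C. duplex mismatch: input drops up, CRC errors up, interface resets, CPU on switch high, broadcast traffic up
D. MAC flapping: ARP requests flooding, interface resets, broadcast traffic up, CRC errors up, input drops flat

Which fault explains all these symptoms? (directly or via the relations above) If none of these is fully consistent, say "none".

For each candidate, compare predicted effects to what was observed:
(A) MTU black hole — input drops up ✓; ARP requests flooding ✓; jitter up ✓; broadcast traffic up ✗; throughput capped below line rate ✓; TTL-expired ICMP seen ✓; CRC errors flat ✓
(B) asymmetric routing — fails on input drops up, ARP requests flooding, broadcast traffic up, throughput capped below line rate, TTL-expired ICMP seen, CRC errors flat (predicts input drops flat, not input drops up; predicts CRC errors up, not CRC errors flat)
(C) duplex mismatch — input drops up ✓; ARP requests flooding ✗; jitter up ✗; broadcast traffic up ✓; throughput capped below line rate ✗; TTL-expired ICMP seen ✗; CRC errors flat ✗
(D) MAC flapping — fails on input drops up, jitter up, throughput capped below line rate, TTL-expired ICMP seen, CRC errors flat (predicts input drops flat, not input drops up; predicts CRC errors up, not CRC errors flat)
Every candidate fails on at least one observation.

none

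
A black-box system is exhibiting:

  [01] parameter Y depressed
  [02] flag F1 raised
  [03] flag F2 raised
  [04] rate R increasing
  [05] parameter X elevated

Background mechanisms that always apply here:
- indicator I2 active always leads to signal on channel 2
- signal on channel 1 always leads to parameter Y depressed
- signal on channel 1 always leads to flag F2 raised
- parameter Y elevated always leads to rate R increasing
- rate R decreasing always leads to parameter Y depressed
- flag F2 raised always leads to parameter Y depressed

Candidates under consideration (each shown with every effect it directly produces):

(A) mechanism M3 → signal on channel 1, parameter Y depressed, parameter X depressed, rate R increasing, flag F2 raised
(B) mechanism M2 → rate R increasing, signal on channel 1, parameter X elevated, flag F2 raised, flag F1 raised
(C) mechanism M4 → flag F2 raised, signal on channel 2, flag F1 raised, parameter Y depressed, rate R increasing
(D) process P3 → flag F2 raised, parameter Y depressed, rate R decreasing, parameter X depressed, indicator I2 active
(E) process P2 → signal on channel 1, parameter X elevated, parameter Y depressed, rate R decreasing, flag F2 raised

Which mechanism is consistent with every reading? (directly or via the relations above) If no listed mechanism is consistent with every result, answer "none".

B

Testing each hypothesis:
(A) mechanism M3 — parameter Y depressed yes; flag F1 raised NO; flag F2 raised yes; rate R increasing yes; parameter X elevated NO
(B) mechanism M2 — accounts for every observation (parameter Y depressed through flag F2 raised → parameter Y depressed)
(C) mechanism M4 — does not account for parameter X elevated
(D) process P3 — parameter Y depressed yes; flag F1 raised NO; flag F2 raised yes; rate R increasing NO; parameter X elevated NO
(E) process P2 — parameter Y depressed yes; flag F1 raised NO; flag F2 raised yes; rate R increasing NO; parameter X elevated yes
(B) alone accounts for all the evidence.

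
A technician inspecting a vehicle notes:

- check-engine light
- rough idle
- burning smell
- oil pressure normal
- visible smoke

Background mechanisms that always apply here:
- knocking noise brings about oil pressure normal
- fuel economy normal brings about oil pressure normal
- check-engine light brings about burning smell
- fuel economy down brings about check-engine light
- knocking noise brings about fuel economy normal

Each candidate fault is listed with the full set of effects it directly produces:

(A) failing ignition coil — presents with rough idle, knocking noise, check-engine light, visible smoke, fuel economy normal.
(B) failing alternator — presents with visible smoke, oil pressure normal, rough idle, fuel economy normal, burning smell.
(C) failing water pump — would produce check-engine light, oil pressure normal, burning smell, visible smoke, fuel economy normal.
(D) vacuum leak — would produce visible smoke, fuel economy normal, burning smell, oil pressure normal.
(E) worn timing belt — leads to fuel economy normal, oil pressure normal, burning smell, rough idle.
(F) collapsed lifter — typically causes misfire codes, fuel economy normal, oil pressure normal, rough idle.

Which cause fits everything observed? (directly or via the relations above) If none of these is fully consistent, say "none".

A

Checking each candidate against the observations:
(A) failing ignition coil — check-engine light ✓; rough idle ✓; burning smell ✓ (via check-engine light → burning smell); oil pressure normal ✓ (via fuel economy normal → oil pressure normal); visible smoke ✓
(B) failing alternator — check-engine light ✗; rough idle ✓; burning smell ✓; oil pressure normal ✓; visible smoke ✓
(C) failing water pump — does not account for rough idle
(D) vacuum leak — check-engine light ✗; rough idle ✗; burning smell ✓; oil pressure normal ✓; visible smoke ✓
(E) worn timing belt — does not account for check-engine light, visible smoke
(F) collapsed lifter — does not account for check-engine light, burning smell, visible smoke
(A) alone accounts for all the evidence.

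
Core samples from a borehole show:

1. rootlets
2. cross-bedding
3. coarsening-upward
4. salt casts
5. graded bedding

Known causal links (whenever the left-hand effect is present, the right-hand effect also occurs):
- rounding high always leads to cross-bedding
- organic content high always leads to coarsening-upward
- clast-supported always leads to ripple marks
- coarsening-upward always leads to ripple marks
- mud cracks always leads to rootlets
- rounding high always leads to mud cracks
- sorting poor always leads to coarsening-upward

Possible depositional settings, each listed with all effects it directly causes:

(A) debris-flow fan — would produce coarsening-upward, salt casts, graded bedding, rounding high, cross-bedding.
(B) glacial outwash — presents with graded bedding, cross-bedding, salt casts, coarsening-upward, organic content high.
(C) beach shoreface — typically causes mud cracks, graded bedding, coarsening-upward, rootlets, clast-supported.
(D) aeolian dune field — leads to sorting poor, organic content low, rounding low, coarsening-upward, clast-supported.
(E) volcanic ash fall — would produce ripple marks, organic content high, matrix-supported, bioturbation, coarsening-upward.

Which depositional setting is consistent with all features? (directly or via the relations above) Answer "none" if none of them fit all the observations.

Checking each candidate against the observations:
(A) debris-flow fan — accounts for every observation (rootlets via rounding high → mud cracks → rootlets)
(B) glacial outwash — rootlets ✗; cross-bedding ✓; coarsening-upward ✓; salt casts ✓; graded bedding ✓
(C) beach shoreface — rootlets ✓; cross-bedding ✗; coarsening-upward ✓; salt casts ✗; graded bedding ✓
(D) aeolian dune field — does not account for rootlets, cross-bedding, salt casts, graded bedding
(E) volcanic ash fall — rootlets ✗; cross-bedding ✗; coarsening-upward ✓; salt casts ✗; graded bedding ✗
(A) is the only candidate with no mismatches.

A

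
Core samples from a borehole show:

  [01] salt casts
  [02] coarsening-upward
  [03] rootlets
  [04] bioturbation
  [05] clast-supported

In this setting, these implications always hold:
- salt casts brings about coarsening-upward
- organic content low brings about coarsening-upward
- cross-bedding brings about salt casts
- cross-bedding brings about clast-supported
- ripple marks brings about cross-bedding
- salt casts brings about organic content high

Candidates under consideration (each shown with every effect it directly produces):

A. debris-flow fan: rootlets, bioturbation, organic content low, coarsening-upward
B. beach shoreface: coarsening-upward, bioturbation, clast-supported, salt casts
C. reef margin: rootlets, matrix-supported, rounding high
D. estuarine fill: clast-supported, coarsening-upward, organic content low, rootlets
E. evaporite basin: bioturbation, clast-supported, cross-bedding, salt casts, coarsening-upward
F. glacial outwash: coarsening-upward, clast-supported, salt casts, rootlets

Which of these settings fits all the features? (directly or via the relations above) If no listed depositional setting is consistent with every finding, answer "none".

none

Testing each hypothesis:
(A) debris-flow fan — salt casts ✗; coarsening-upward ✓; rootlets ✓; bioturbation ✓; clast-supported ✗
(B) beach shoreface — salt casts ✓; coarsening-upward ✓; rootlets ✗; bioturbation ✓; clast-supported ✓
(C) reef margin — salt casts ✗; coarsening-upward ✗; rootlets ✓; bioturbation ✗; clast-supported ✗
(D) estuarine fill — does not account for salt casts, bioturbation
(E) evaporite basin — salt casts ✓; coarsening-upward ✓; rootlets ✗; bioturbation ✓; clast-supported ✓
(F) glacial outwash — salt casts ✓; coarsening-upward ✓; rootlets ✓; bioturbation ✗; clast-supported ✓
Every candidate fails on at least one observation.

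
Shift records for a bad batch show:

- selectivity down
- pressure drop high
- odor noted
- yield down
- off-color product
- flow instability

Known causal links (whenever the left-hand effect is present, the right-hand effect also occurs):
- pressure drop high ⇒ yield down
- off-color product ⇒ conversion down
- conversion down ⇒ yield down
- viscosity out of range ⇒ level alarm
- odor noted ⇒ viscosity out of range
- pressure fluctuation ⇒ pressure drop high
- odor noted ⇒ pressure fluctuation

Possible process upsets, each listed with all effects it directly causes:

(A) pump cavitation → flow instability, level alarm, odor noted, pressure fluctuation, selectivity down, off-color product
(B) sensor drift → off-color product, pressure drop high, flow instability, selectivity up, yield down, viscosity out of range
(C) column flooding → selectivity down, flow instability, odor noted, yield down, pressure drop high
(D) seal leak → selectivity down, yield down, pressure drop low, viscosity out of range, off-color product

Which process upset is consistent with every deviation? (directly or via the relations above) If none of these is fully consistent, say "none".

Checking each candidate against the observations:
(A) pump cavitation — accounts for every observation (pressure drop high via pressure fluctuation → pressure drop high)
(B) sensor drift — selectivity down ✗; pressure drop high ✓; odor noted ✗; yield down ✓; off-color product ✓; flow instability ✓
(C) column flooding — does not account for off-color product
(D) seal leak — selectivity down ✓; pressure drop high ✗; odor noted ✗; yield down ✓; off-color product ✓; flow instability ✗
Only (A) is consistent with every observation.

A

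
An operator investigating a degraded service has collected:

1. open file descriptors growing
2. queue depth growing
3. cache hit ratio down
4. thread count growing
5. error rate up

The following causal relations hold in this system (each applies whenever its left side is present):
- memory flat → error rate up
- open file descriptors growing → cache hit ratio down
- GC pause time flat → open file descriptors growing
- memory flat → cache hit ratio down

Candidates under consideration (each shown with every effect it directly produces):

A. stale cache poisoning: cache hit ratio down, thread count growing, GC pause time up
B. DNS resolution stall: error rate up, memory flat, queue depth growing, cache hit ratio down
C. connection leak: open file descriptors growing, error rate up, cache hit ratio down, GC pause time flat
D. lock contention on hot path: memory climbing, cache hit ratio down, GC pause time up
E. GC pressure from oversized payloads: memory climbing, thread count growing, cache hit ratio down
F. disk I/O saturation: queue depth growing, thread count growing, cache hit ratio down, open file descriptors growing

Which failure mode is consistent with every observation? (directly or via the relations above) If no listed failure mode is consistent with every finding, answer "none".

none

Testing each hypothesis:
(A) stale cache poisoning — open file descriptors growing miss; queue depth growing miss; cache hit ratio down match; thread count growing match; error rate up miss
(B) DNS resolution stall — does not account for open file descriptors growing, thread count growing
(C) connection leak — open file descriptors growing match; queue depth growing miss; cache hit ratio down match; thread count growing miss; error rate up match
(D) lock contention on hot path — does not account for open file descriptors growing, queue depth growing, thread count growing, error rate up
(E) GC pressure from oversized payloads — does not account for open file descriptors growing, queue depth growing, error rate up
(F) disk I/O saturation — open file descriptors growing match; queue depth growing match; cache hit ratio down match; thread count growing match; error rate up miss
None of the listed candidates fits everything.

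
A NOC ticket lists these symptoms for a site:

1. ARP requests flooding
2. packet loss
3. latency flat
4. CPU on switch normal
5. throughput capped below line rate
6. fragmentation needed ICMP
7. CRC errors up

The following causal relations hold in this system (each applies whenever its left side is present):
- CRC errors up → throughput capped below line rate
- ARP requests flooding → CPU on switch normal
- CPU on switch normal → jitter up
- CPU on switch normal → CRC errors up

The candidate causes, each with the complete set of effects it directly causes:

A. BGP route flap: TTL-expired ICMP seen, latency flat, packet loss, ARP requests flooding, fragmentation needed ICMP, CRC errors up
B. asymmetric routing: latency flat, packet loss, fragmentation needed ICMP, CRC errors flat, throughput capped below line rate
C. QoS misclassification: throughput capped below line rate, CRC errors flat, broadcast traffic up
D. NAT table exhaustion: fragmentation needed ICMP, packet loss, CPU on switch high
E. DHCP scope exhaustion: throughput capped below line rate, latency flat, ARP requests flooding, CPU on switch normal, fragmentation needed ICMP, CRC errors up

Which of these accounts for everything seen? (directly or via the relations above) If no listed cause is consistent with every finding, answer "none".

For each candidate, compare predicted effects to what was observed:
(A) BGP route flap — ARP requests flooding ✓; packet loss ✓; latency flat ✓; CPU on switch normal ✓ (by ARP requests flooding → CPU on switch normal); throughput capped below line rate ✓ (by CRC errors up → throughput capped below line rate); fragmentation needed ICMP ✓; CRC errors up ✓
(B) asymmetric routing — ARP requests flooding ✗; packet loss ✓; latency flat ✓; CPU on switch normal ✗; throughput capped below line rate ✓; fragmentation needed ICMP ✓; CRC errors up ✗
(C) QoS misclassification — ARP requests flooding ✗; packet loss ✗; latency flat ✗; CPU on switch normal ✗; throughput capped below line rate ✓; fragmentation needed ICMP ✗; CRC errors up ✗
(D) NAT table exhaustion — fails on ARP requests flooding, latency flat, CPU on switch normal, throughput capped below line rate, CRC errors up (predicts CPU on switch high, not CPU on switch normal)
(E) DHCP scope exhaustion — ARP requests flooding ✓; packet loss ✗; latency flat ✓; CPU on switch normal ✓; throughput capped below line rate ✓; fragmentation needed ICMP ✓; CRC errors up ✓
Only (A) is consistent with every observation.

A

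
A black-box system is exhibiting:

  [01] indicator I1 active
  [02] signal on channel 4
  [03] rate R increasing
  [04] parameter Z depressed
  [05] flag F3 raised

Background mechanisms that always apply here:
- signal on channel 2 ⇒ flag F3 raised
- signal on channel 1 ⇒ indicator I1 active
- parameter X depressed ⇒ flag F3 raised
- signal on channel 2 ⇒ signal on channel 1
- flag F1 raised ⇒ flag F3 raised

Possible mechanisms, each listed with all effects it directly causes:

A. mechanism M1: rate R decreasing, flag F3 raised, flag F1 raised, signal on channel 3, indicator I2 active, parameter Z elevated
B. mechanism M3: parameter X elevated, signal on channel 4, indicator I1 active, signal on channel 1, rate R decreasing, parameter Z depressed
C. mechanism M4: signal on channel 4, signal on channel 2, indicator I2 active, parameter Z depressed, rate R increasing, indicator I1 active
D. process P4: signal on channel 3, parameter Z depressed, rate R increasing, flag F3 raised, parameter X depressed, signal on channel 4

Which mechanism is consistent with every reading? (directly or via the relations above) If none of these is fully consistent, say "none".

C

Testing each hypothesis:
(A) mechanism M1 — fails on indicator I1 active, signal on channel 4, rate R increasing, parameter Z depressed (predicts rate R decreasing, not rate R increasing; predicts parameter Z elevated, not parameter Z depressed)
(B) mechanism M3 — fails on rate R increasing, flag F3 raised (predicts rate R decreasing, not rate R increasing)
(C) mechanism M4 — indicator I1 active yes; signal on channel 4 yes; rate R increasing yes; parameter Z depressed yes; flag F3 raised yes (by signal on channel 2 → flag F3 raised)
(D) process P4 — indicator I1 active NO; signal on channel 4 yes; rate R increasing yes; parameter Z depressed yes; flag F3 raised yes
(C) is the only candidate with no mismatches.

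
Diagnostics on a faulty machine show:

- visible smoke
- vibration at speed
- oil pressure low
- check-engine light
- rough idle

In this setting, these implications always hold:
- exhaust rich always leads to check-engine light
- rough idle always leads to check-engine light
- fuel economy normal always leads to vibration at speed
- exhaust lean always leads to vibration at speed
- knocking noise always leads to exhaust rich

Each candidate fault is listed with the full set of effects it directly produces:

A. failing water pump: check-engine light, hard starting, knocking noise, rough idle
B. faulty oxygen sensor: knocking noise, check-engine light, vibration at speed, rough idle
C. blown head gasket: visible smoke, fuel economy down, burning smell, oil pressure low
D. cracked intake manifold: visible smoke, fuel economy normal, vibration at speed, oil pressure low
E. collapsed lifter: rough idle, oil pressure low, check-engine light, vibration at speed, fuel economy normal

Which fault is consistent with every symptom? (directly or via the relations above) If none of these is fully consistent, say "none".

For each candidate, compare predicted effects to what was observed:
(A) failing water pump — does not account for visible smoke, vibration at speed, oil pressure low
(B) faulty oxygen sensor — visible smoke -; vibration at speed +; oil pressure low -; check-engine light +; rough idle +
(C) blown head gasket — does not account for vibration at speed, check-engine light, rough idle
(D) cracked intake manifold — visible smoke +; vibration at speed +; oil pressure low +; check-engine light -; rough idle -
(E) collapsed lifter — visible smoke -; vibration at speed +; oil pressure low +; check-engine light +; rough idle +
None of the listed candidates fits everything.

none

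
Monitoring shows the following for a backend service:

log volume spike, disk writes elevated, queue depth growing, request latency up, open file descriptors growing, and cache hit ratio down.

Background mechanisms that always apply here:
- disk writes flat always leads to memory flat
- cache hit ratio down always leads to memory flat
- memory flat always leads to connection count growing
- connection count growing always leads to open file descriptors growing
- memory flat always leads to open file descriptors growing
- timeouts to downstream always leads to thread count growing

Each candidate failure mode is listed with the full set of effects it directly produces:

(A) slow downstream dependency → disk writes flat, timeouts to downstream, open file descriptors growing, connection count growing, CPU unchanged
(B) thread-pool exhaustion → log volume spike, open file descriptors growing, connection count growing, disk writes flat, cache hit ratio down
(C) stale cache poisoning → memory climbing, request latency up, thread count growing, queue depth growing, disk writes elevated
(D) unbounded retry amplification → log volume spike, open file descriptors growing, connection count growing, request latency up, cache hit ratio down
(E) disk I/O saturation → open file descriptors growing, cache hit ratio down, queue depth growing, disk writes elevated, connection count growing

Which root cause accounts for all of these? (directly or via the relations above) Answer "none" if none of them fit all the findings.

Per-candidate check:
(A) slow downstream dependency — log volume spike miss; disk writes elevated miss; queue depth growing miss; request latency up miss; open file descriptors growing match; cache hit ratio down miss
(B) thread-pool exhaustion — log volume spike match; disk writes elevated miss; queue depth growing miss; request latency up miss; open file descriptors growing match; cache hit ratio down match
(C) stale cache poisoning — does not account for log volume spike, open file descriptors growing, cache hit ratio down
(D) unbounded retry amplification — log volume spike match; disk writes elevated miss; queue depth growing miss; request latency up match; open file descriptors growing match; cache hit ratio down match
(E) disk I/O saturation — does not account for log volume spike, request latency up
Every candidate fails on at least one observation.

none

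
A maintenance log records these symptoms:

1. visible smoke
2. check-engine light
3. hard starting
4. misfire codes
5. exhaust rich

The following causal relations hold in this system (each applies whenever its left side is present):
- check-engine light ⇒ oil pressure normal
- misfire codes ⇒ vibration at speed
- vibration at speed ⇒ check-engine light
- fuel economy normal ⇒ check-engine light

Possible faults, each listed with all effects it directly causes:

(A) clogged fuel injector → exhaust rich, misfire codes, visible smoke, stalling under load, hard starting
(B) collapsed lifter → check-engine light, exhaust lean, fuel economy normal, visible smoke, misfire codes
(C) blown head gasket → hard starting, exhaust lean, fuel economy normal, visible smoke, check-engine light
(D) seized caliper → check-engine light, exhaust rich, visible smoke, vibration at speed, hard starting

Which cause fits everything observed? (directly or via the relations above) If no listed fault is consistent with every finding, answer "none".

Per-candidate check:
(A) clogged fuel injector — accounts for every observation (check-engine light by misfire codes → vibration at speed → check-engine light)
(B) collapsed lifter — fails on hard starting, exhaust rich (predicts exhaust lean, not exhaust rich)
(C) blown head gasket — fails on misfire codes, exhaust rich (predicts exhaust lean, not exhaust rich)
(D) seized caliper — does not account for misfire codes
(A) alone accounts for all the evidence.

A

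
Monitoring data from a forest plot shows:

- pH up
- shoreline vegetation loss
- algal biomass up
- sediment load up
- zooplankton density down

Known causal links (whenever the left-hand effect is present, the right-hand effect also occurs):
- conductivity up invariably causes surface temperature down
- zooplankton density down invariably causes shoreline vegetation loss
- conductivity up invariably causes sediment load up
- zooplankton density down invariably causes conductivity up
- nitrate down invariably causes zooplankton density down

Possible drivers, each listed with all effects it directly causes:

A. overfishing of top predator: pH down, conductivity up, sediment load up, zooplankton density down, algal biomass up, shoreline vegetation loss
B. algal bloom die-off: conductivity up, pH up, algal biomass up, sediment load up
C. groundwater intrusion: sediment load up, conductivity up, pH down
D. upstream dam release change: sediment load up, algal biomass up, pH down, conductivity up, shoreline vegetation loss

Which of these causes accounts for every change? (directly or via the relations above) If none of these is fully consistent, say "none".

Testing each hypothesis:
(A) overfishing of top predator — fails on pH up (predicts pH down, not pH up)
(B) algal bloom die-off — does not account for shoreline vegetation loss, zooplankton density down
(C) groundwater intrusion — fails on pH up, shoreline vegetation loss, algal biomass up, zooplankton density down (predicts pH down, not pH up)
(D) upstream dam release change — pH up miss; shoreline vegetation loss match; algal biomass up match; sediment load up match; zooplankton density down miss
No candidate is consistent with all observations.

none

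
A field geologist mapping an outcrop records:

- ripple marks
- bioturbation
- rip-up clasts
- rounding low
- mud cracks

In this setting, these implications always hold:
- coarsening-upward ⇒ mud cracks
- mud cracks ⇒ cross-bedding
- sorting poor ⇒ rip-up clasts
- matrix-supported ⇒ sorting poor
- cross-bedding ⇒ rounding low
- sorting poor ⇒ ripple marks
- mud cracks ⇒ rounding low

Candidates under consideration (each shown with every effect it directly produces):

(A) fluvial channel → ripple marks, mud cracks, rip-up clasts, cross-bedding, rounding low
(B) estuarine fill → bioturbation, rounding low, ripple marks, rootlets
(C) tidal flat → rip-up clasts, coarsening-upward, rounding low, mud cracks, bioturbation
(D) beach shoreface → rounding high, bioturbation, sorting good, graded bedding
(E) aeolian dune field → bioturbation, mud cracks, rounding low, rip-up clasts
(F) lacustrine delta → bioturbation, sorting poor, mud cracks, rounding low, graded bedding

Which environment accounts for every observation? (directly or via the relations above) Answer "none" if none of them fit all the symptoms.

For each candidate, compare predicted effects to what was observed:
(A) fluvial channel — does not account for bioturbation
(B) estuarine fill — ripple marks +; bioturbation +; rip-up clasts -; rounding low +; mud cracks -
(C) tidal flat — does not account for ripple marks
(D) beach shoreface — fails on ripple marks, rip-up clasts, rounding low, mud cracks (predicts rounding high, not rounding low)
(E) aeolian dune field — ripple marks -; bioturbation +; rip-up clasts +; rounding low +; mud cracks +
(F) lacustrine delta — accounts for every observation (ripple marks by sorting poor → ripple marks)
Only (F) is consistent with every observation.

F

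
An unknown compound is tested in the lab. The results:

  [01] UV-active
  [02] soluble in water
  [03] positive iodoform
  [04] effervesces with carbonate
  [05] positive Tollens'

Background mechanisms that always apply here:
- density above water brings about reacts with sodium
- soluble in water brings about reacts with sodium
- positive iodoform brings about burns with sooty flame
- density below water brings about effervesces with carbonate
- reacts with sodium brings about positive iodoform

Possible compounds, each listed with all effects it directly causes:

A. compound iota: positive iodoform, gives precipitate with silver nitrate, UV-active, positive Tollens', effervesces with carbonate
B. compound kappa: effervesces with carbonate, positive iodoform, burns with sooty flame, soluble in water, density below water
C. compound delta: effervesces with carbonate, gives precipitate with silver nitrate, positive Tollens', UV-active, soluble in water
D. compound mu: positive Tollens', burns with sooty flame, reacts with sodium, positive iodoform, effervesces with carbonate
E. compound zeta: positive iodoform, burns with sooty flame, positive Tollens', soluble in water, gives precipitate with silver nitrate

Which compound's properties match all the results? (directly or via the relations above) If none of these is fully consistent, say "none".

C

For each candidate, compare predicted effects to what was observed:
(A) compound iota — does not account for soluble in water
(B) compound kappa — does not account for UV-active, positive Tollens'
(C) compound delta — UV-active ✓; soluble in water ✓; positive iodoform ✓ (through soluble in water → reacts with sodium → positive iodoform); effervesces with carbonate ✓; positive Tollens' ✓
(D) compound mu — does not account for UV-active, soluble in water
(E) compound zeta — UV-active ✗; soluble in water ✓; positive iodoform ✓; effervesces with carbonate ✗; positive Tollens' ✓
(C) is the only candidate with no mismatches.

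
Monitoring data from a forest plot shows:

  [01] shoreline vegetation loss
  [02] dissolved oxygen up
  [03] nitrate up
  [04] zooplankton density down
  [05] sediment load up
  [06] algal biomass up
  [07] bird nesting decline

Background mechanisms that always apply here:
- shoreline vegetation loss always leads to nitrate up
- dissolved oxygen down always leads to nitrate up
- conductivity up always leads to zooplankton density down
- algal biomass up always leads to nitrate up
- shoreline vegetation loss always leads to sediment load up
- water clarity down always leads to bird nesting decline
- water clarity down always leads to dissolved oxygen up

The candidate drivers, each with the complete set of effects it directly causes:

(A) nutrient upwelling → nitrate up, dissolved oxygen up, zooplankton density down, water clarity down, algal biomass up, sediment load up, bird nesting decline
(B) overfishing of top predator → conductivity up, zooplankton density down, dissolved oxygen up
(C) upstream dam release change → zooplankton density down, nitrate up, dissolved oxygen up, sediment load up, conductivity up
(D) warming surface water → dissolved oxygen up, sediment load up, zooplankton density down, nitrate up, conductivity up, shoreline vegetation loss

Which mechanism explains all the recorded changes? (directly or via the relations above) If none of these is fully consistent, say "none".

none

Testing each hypothesis:
(A) nutrient upwelling — does not account for shoreline vegetation loss
(B) overfishing of top predator — does not account for shoreline vegetation loss, nitrate up, sediment load up, algal biomass up, bird nesting decline
(C) upstream dam release change — shoreline vegetation loss NO; dissolved oxygen up yes; nitrate up yes; zooplankton density down yes; sediment load up yes; algal biomass up NO; bird nesting decline NO
(D) warming surface water — shoreline vegetation loss yes; dissolved oxygen up yes; nitrate up yes; zooplankton density down yes; sediment load up yes; algal biomass up NO; bird nesting decline NO
No candidate is consistent with all observations.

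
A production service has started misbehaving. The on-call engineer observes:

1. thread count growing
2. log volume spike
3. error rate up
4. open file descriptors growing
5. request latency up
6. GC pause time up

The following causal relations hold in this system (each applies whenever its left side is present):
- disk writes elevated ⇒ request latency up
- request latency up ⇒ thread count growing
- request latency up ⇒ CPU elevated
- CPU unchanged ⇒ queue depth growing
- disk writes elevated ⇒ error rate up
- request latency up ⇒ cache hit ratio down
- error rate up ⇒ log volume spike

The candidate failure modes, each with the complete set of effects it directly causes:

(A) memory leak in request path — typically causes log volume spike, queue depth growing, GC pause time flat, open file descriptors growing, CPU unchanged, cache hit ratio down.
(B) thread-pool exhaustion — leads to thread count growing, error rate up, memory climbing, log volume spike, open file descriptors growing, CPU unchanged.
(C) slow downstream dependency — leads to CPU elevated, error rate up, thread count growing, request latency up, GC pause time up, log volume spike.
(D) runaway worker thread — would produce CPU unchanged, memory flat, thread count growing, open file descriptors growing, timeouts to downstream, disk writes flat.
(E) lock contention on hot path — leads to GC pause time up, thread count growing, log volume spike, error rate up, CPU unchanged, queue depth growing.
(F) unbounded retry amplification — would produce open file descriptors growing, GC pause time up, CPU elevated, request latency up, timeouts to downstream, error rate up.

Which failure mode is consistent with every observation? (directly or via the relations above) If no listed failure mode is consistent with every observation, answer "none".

For each candidate, compare predicted effects to what was observed:
(A) memory leak in request path — fails on thread count growing, error rate up, request latency up, GC pause time up (predicts GC pause time flat, not GC pause time up)
(B) thread-pool exhaustion — does not account for request latency up, GC pause time up
(C) slow downstream dependency — thread count growing ✓; log volume spike ✓; error rate up ✓; open file descriptors growing ✗; request latency up ✓; GC pause time up ✓
(D) runaway worker thread — thread count growing ✓; log volume spike ✗; error rate up ✗; open file descriptors growing ✓; request latency up ✗; GC pause time up ✗
(E) lock contention on hot path — thread count growing ✓; log volume spike ✓; error rate up ✓; open file descriptors growing ✗; request latency up ✗; GC pause time up ✓
(F) unbounded retry amplification — thread count growing ✓ (via request latency up → thread count growing); log volume spike ✓ (via error rate up → log volume spike); error rate up ✓; open file descriptors growing ✓; request latency up ✓; GC pause time up ✓
Only (F) is consistent with every observation.

F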